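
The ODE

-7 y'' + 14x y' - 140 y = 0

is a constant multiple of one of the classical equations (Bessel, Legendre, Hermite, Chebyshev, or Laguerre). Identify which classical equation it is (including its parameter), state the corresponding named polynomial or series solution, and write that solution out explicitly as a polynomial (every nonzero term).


All three coefficients share the factor -7; dividing through by -7 gives  y'' - 2x y' + 20 y = 0.
This matches the Hermite equation y'' - 2x y' + 2n y = 0 with 2n = 20, so n = 10; the polynomial solution is H_10(x).
With y = sum_k a_k x^k, matching x^k gives (k+2)(k+1) a_{k+2} = 2(k - n) a_k = 2(k - 10) a_k. The right side vanishes at k = 10, so the series with the parity of 10 terminates at degree 10.
Standard normalization: leading coefficient of H_n is 2^n, so a_10 = 2^10 = 1024. Work downward with a_k = (k+1)(k+2) a_{k+2} / (2(k - n)):
  a_8 = (9)(10)(1024) / (2(8 - 10)) = 92160/(-4) = -23040
  a_6 = (7)(8)(-23040) / (2(6 - 10)) = -1290240/(-8) = 161280
  a_4 = (5)(6)(161280) / (2(4 - 10)) = 4838400/(-12) = -403200
  a_2 = (3)(4)(-403200) / (2(2 - 10)) = -4838400/(-16) = 302400
  a_0 = (1)(2)(302400) / (2(0 - 10)) = 604800/(-20) = -30240
Hence H_10(x) = 1024 x^10 - 23040 x^8 + 161280 x^6 - 403200 x^4 + 302400 x^2 - 30240.

H_10(x); series = 1024 x^10 - 23040 x^8 + 161280 x^6 - 403200 x^4 + 302400 x^2 - 30240


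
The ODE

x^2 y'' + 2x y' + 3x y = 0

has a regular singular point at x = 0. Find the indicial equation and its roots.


Divide by x^2 to reach normal form y'' + P_1(x) y' + P_2(x) y = 0 with P_1(x) = 2/x and P_2(x) = 3/x.
x = 0 is a singular point because the y'-coefficient 2/x has a pole at x = 0 and the y-coefficient 3/x has a pole at x = 0.
It is a regular singular point because x P_1(x) = p(x) = 2 and x^2 P_2(x) = q(x) = 3x are polynomials, hence analytic at x = 0.
p(0) = 2,  q(0) = 0.
Indicial equation: r(r-1) + p(0) r + q(0) = 0, i.e. r^2 + (p(0) - 1) r + q(0) = 0, i.e. r^2 + 1 r = 0.
Discriminant: (1)^2 - 4(0) = 1, so r = (-1 ± 1)/2.
Solving: r_1 = 0, r_2 = -1.

indicial: r^2 + 1 r = 0; roots r_1 = 0, r_2 = -1


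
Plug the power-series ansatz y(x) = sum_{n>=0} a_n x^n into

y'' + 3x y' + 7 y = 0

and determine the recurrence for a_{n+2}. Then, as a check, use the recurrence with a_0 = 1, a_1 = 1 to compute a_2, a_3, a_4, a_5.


Substitute y = sum_n a_n x^n.
y''(x) has coefficient (n+2)(n+1) a_{n+2} at x^n;
3 x y'(x) has coefficient 3 n a_n at x^n (shift);
7 y(x) has coefficient 7 a_n at x^n.
Matching x^n: (n+2)(n+1) a_{n+2} + (3n + 7) a_n = 0.
Thus a_{n+2} = (-3n - 7) / ((n+1)(n+2)) * a_n.

Check with a_0 = 1, a_1 = 1 (apply the recurrence for n = 0, 1, 2, 3): a_0 = 1, a_1 = 1, a_2 = -7/2, a_3 = -5/3, a_4 = 91/24, a_5 = 4/3.

a_(n+2) = (-3n - 7) / ((n+1)(n+2)) * a_n; check: a_0 = 1, a_1 = 1, a_2 = -7/2, a_3 = -5/3, a_4 = 91/24, a_5 = 4/3


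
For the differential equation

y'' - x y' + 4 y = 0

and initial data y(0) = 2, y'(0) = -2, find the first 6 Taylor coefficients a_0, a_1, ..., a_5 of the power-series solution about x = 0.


Ansatz: y(x) = sum_{n>=0} a_n x^n, so y'(x) = sum_{n>=1} n a_n x^(n-1) and y''(x) = sum_{n>=2} n(n-1) a_n x^(n-2).
Substitute into P(x) y'' + Q(x) y' + R(x) y = 0 with P(x) = 1, Q(x) = -x, R(x) = 4, and match powers of x.
Initial conditions: a_0 = 2, a_1 = -2.
Setting the coefficient of each power of x to zero and solving order by order (substituting the coefficients already found):
  x^0: 2 a_2 + 4 a_0 = 0  ->  2 a_2 = -4 a_0 = -8  ->  a_2 = -4
  x^1: 6 a_3 + 3 a_1 = 0  ->  6 a_3 = -3 a_1 = 6  ->  a_3 = 1
  x^2: 12 a_4 + 2 a_2 = 0  ->  12 a_4 = -2 a_2 = 8  ->  a_4 = 2/3
  x^3: 20 a_5 + a_3 = 0  ->  20 a_5 = -a_3 = -1  ->  a_5 = -1/20
Truncated series: y(x) = 2 - 2 x - 4 x^2 + x^3 + (2/3) x^4 - (1/20) x^5 + O(x^6).

a_0 = 2; a_1 = -2; a_2 = -4; a_3 = 1; a_4 = 2/3; a_5 = -1/20


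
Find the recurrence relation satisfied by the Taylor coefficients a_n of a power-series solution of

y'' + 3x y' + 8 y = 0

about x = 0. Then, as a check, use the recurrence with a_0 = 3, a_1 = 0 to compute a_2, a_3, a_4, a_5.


Substitute y = sum_n a_n x^n.
y''(x) has coefficient (n+2)(n+1) a_{n+2} at x^n;
3 x y'(x) has coefficient 3 n a_n at x^n (shift);
8 y(x) has coefficient 8 a_n at x^n.
Matching x^n: (n+2)(n+1) a_{n+2} + (3n + 8) a_n = 0.
Thus a_{n+2} = (-3n - 8) / ((n+1)(n+2)) * a_n.

Check with a_0 = 3, a_1 = 0 (apply the recurrence for n = 0, 1, 2, 3): a_0 = 3, a_1 = 0, a_2 = -12, a_3 = 0, a_4 = 14, a_5 = 0.

a_(n+2) = (-3n - 8) / ((n+1)(n+2)) * a_n; check: a_0 = 3, a_1 = 0, a_2 = -12, a_3 = 0, a_4 = 14, a_5 = 0


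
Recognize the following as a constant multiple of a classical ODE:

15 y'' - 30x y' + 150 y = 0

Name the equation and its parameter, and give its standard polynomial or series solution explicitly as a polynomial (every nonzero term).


All three coefficients share the factor 15; dividing through by 15 gives  y'' - 2x y' + 10 y = 0.
This matches the Hermite equation y'' - 2x y' + 2n y = 0 with 2n = 10, so n = 5; the polynomial solution is H_5(x).
With y = sum_k a_k x^k, matching x^k gives (k+2)(k+1) a_{k+2} = 2(k - n) a_k = 2(k - 5) a_k. The right side vanishes at k = 5, so the series with the parity of 5 terminates at degree 5.
Standard normalization: leading coefficient of H_n is 2^n, so a_5 = 2^5 = 32. Work downward with a_k = (k+1)(k+2) a_{k+2} / (2(k - n)):
  a_3 = (4)(5)(32) / (2(3 - 5)) = 640/(-4) = -160
  a_1 = (2)(3)(-160) / (2(1 - 5)) = -960/(-8) = 120
Hence H_5(x) = 32 x^5 - 160 x^3 + 120 x.

H_5(x); series = 32 x^5 - 160 x^3 + 120 x


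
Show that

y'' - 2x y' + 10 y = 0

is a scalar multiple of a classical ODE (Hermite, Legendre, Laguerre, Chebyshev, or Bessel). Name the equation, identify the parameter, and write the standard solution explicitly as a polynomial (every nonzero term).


The equation is already in a standard form:  y'' - 2x y' + 10 y = 0.
This matches the Hermite equation y'' - 2x y' + 2n y = 0 with 2n = 10, so n = 5; the polynomial solution is H_5(x).
With y = sum_k a_k x^k, matching x^k gives (k+2)(k+1) a_{k+2} = 2(k - n) a_k = 2(k - 5) a_k. The right side vanishes at k = 5, so the series with the parity of 5 terminates at degree 5.
Standard normalization: leading coefficient of H_n is 2^n, so a_5 = 2^5 = 32. Work downward with a_k = (k+1)(k+2) a_{k+2} / (2(k - n)):
  a_3 = (4)(5)(32) / (2(3 - 5)) = 640/(-4) = -160
  a_1 = (2)(3)(-160) / (2(1 - 5)) = -960/(-8) = 120
Hence H_5(x) = 32 x^5 - 160 x^3 + 120 x.

H_5(x); series = 32 x^5 - 160 x^3 + 120 x


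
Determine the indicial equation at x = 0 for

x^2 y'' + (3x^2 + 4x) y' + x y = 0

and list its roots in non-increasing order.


Divide by x^2 to reach normal form y'' + P_1(x) y' + P_2(x) y = 0 with P_1(x) = 3 + 4/x and P_2(x) = 1/x.
x = 0 is a singular point because the y'-coefficient 3 + 4/x has a pole at x = 0 and the y-coefficient 1/x has a pole at x = 0.
It is a regular singular point because x P_1(x) = p(x) = 3x + 4 and x^2 P_2(x) = q(x) = x are polynomials, hence analytic at x = 0.
p(0) = 4,  q(0) = 0.
Indicial equation: r(r-1) + p(0) r + q(0) = 0, i.e. r^2 + (p(0) - 1) r + q(0) = 0, i.e. r^2 + 3 r = 0.
Discriminant: (3)^2 - 4(0) = 9, so r = (-3 ± 3)/2.
Solving: r_1 = 0, r_2 = -3.

indicial: r^2 + 3 r = 0; roots r_1 = 0, r_2 = -3


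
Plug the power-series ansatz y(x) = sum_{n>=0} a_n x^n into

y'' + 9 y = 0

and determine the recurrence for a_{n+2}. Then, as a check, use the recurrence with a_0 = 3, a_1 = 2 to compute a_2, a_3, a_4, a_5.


Substitute y = sum_n a_n x^n into y'' + (const) y = 0.
y''(x) = sum_{n>=0} (n+2)(n+1) a_{n+2} x^n.
The ODE becomes sum_n [(n+2)(n+1) a_{n+2} + 9 a_n] x^n = 0.
Setting each coefficient to zero gives the recurrence:
  (n+2)(n+1) a_{n+2} + 9 a_n = 0,
  a_{n+2} = -9 / ((n+1)(n+2)) a_n.

Check with a_0 = 3, a_1 = 2 (apply the recurrence for n = 0, 1, 2, 3): a_0 = 3, a_1 = 2, a_2 = -27/2, a_3 = -3, a_4 = 81/8, a_5 = 27/20.

a_{n+2} = -9/((n+1)(n+2)) * a_n; check: a_0 = 3, a_1 = 2, a_2 = -27/2, a_3 = -3, a_4 = 81/8, a_5 = 27/20


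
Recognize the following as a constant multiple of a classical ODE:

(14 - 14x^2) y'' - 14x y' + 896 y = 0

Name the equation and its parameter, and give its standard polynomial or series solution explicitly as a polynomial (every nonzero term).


All three coefficients share the factor 14; dividing through by 14 gives  (1 - x^2) y'' - x y' + 64 y = 0.
This matches the Chebyshev equation (1 - x^2) y'' - x y' + n^2 y = 0 (note the -x y' term, not -2x y') with n^2 = 64, so n = 8; the polynomial solution is T_8(x).
With y = sum_k a_k x^k, matching x^k gives (k+2)(k+1) a_{k+2} = (k^2 - n^2) a_k = (k - 8)(k + 8) a_k. The right side vanishes at k = 8, so the series with the parity of 8 terminates at degree 8.
Standard normalization: leading coefficient of T_n is 2^(n-1), so a_8 = 2^7 = 128. Work downward with a_k = (k+1)(k+2) a_{k+2} / ((k - 8)(k + 8)):
  a_6 = (7)(8)(128) / ((6 - 8)(6 + 8)) = 7168/(-28) = -256
  a_4 = (5)(6)(-256) / ((4 - 8)(4 + 8)) = -7680/(-48) = 160
  a_2 = (3)(4)(160) / ((2 - 8)(2 + 8)) = 1920/(-60) = -32
  a_0 = (1)(2)(-32) / ((0 - 8)(0 + 8)) = -64/(-64) = 1
Hence T_8(x) = 128 x^8 - 256 x^6 + 160 x^4 - 32 x^2 + 1.

T_8(x); series = 128 x^8 - 256 x^6 + 160 x^4 - 32 x^2 + 1


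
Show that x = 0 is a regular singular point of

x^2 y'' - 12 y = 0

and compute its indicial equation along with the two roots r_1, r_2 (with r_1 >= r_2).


Divide by x^2 to reach normal form y'' + P_1(x) y' + P_2(x) y = 0 with P_1(x) = 0 and P_2(x) = -12/x^2.
x = 0 is a singular point because the y-coefficient -12/x^2 has a pole at x = 0.
It is a regular singular point because x P_1(x) = p(x) = 0 and x^2 P_2(x) = q(x) = -12 are polynomials, hence analytic at x = 0.
p(0) = 0,  q(0) = -12.
Indicial equation: r(r-1) + p(0) r + q(0) = 0, i.e. r^2 + (p(0) - 1) r + q(0) = 0, i.e. r^2 - 1 r - 12 = 0.
Discriminant: (-1)^2 - 4(-12) = 49, so r = (1 ± 7)/2.
Solving: r_1 = 4, r_2 = -3.

indicial: r^2 - 1 r - 12 = 0; roots r_1 = 4, r_2 = -3


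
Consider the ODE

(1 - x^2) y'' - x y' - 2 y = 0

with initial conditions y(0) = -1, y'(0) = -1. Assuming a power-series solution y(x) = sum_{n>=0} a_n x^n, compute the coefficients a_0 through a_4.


Ansatz: y(x) = sum_{n>=0} a_n x^n, so y'(x) = sum_{n>=1} n a_n x^(n-1) and y''(x) = sum_{n>=2} n(n-1) a_n x^(n-2).
Substitute into P(x) y'' + Q(x) y' + R(x) y = 0 with P(x) = 1 - x^2, Q(x) = -x, R(x) = -2, and match powers of x.
Initial conditions: a_0 = -1, a_1 = -1.
Setting the coefficient of each power of x to zero and solving order by order (substituting the coefficients already found):
  x^0: 2 a_2 - 2 a_0 = 0  ->  2 a_2 = 2 a_0 = -2  ->  a_2 = -1
  x^1: 6 a_3 - 3 a_1 = 0  ->  6 a_3 = 3 a_1 = -3  ->  a_3 = -1/2
  x^2: 12 a_4 - 6 a_2 = 0  ->  12 a_4 = 6 a_2 = -6  ->  a_4 = -1/2
Truncated series: y(x) = -1 - x - x^2 - (1/2) x^3 - (1/2) x^4 + O(x^5).

a_0 = -1; a_1 = -1; a_2 = -1; a_3 = -1/2; a_4 = -1/2


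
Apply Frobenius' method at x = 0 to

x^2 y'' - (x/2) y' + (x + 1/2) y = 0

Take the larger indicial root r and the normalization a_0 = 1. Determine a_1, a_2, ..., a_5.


Write in Frobenius form y'' + (p(x)/x) y' + (q(x)/x^2) y = 0:
  p(x) = -1/2,  q(x) = x + 1/2.
Indicial equation: r(r-1) + (-1/2) r + (1/2) = 0 -> roots r_1 = 1, r_2 = 1/2.
Take r = r_1 = 1. Let y(x) = x^r sum_{n>=0} a_n x^n with a_0 = 1.
Substitute y = x^r sum a_n x^n and match x^{r+n}. The recurrence is
  D(n) a_n + 1 a_{n-1} = 0,  where D(n) = (r+n)(r+n-1) + (-1/2)(r+n) + (1/2).
  a_n = -1 / D(n) * a_{n-1}.
Since the indicial polynomial factors as (r - r_1)(r - r_2), D(n) = (r_1 + n - r_1)(r_1 + n - r_2) = n(n + 1/2).
Evaluating step by step (a_0 = 1):
  n = 1: D(1) = 1(1 + 1/2) = 3/2; numerator = -1(1) = -1; a_1 = (-1)/(3/2) = -2/3
  n = 2: D(2) = 2(2 + 1/2) = 5; numerator = -1(-2/3) = 2/3; a_2 = (2/3)/(5) = 2/15
  n = 3: D(3) = 3(3 + 1/2) = 21/2; numerator = -1(2/15) = -2/15; a_3 = (-2/15)/(21/2) = -4/315
  n = 4: D(4) = 4(4 + 1/2) = 18; numerator = -1(-4/315) = 4/315; a_4 = (4/315)/(18) = 2/2835
  n = 5: D(5) = 5(5 + 1/2) = 55/2; numerator = -1(2/2835) = -2/2835; a_5 = (-2/2835)/(55/2) = -4/155925

r = 1; a_0 = 1; a_1 = -2/3; a_2 = 2/15; a_3 = -4/315; a_4 = 2/2835; a_5 = -4/155925


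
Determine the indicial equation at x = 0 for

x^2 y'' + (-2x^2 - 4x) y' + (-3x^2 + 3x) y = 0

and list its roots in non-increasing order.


Divide by x^2 to reach normal form y'' + P_1(x) y' + P_2(x) y = 0 with P_1(x) = -2 - 4/x and P_2(x) = -3 + 3/x.
x = 0 is a singular point because the y'-coefficient -2 - 4/x has a pole at x = 0 and the y-coefficient -3 + 3/x has a pole at x = 0.
It is a regular singular point because x P_1(x) = p(x) = -2x - 4 and x^2 P_2(x) = q(x) = -3x^2 + 3x are polynomials, hence analytic at x = 0.
p(0) = -4,  q(0) = 0.
Indicial equation: r(r-1) + p(0) r + q(0) = 0, i.e. r^2 + (p(0) - 1) r + q(0) = 0, i.e. r^2 - 5 r = 0.
Discriminant: (-5)^2 - 4(0) = 25, so r = (5 ± 5)/2.
Solving: r_1 = 5, r_2 = 0.

indicial: r^2 - 5 r = 0; roots r_1 = 5, r_2 = 0


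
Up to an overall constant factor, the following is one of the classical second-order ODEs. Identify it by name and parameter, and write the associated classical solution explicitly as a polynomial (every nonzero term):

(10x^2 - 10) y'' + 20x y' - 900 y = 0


All three coefficients share the factor -10; dividing through by -10 gives  (1 - x^2) y'' - 2x y' + 90 y = 0.
This matches the Legendre equation (1 - x^2) y'' - 2x y' + n(n+1) y = 0 (note the -2x y' term) with n(n+1) = 90, so n = 9; the polynomial solution is P_9(x).
With y = sum_k a_k x^k, matching x^k gives (k+2)(k+1) a_{k+2} = [k(k+1) - n(n+1)] a_k = (k - 9)(k + 10) a_k. The right side vanishes at k = 9, so the series with the parity of 9 terminates at degree 9.
Standard normalization (P_n(1) = 1): leading coefficient (2n)!/(2^n (n!)^2) = 6402373705728000/(512*131681894400) = 12155/128, so a_9 = 12155/128. Work downward with a_k = (k+1)(k+2) a_{k+2} / ((k - 9)(k + 10)):
  a_7 = (8)(9)(12155/128) / ((7 - 9)(7 + 10)) = (109395/16)/(-34) = -6435/32
  a_5 = (6)(7)(-6435/32) / ((5 - 9)(5 + 10)) = (-135135/16)/(-60) = 9009/64
  a_3 = (4)(5)(9009/64) / ((3 - 9)(3 + 10)) = (45045/16)/(-78) = -1155/32
  a_1 = (2)(3)(-1155/32) / ((1 - 9)(1 + 10)) = (-3465/16)/(-88) = 315/128
Hence P_9(x) = 12155 x^9/128 - 6435 x^7/32 + 9009 x^5/64 - 1155 x^3/32 + 315 x/128.

P_9(x); series = 12155 x^9/128 - 6435 x^7/32 + 9009 x^5/64 - 1155 x^3/32 + 315 x/128


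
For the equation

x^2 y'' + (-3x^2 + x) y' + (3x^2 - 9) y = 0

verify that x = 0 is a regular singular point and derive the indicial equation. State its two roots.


Divide by x^2 to reach normal form y'' + P_1(x) y' + P_2(x) y = 0 with P_1(x) = -3 + 1/x and P_2(x) = 3 - 9/x^2.
x = 0 is a singular point because the y'-coefficient -3 + 1/x has a pole at x = 0 and the y-coefficient 3 - 9/x^2 has a pole at x = 0.
It is a regular singular point because x P_1(x) = p(x) = 1 - 3x and x^2 P_2(x) = q(x) = 3x^2 - 9 are polynomials, hence analytic at x = 0.
p(0) = 1,  q(0) = -9.
Indicial equation: r(r-1) + p(0) r + q(0) = 0, i.e. r^2 + (p(0) - 1) r + q(0) = 0, i.e. r^2 - 9 = 0.
Discriminant: (0)^2 - 4(-9) = 36, so r = (0 ± 6)/2.
Solving: r_1 = 3, r_2 = -3.

indicial: r^2 - 9 = 0; roots r_1 = 3, r_2 = -3


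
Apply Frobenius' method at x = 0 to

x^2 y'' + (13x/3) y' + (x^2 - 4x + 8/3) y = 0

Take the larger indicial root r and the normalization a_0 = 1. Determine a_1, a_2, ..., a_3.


Write in Frobenius form y'' + (p(x)/x) y' + (q(x)/x^2) y = 0:
  p(x) = 13/3,  q(x) = x^2 - 4x + 8/3.
Indicial equation: r(r-1) + (13/3) r + (8/3) = 0 -> roots r_1 = -4/3, r_2 = -2.
Take r = r_1 = -4/3. Let y(x) = x^r sum_{n>=0} a_n x^n with a_0 = 1.
Substitute y = x^r sum a_n x^n and match x^{r+n}. The recurrence is
  D(n) a_n - 4 a_{n-1} + 1 a_{n-2} = 0,  where D(n) = (r+n)(r+n-1) + (13/3)(r+n) + (8/3).
  a_n = [4 a_{n-1} - 1 a_{n-2}] / D(n).
Since the indicial polynomial factors as (r - r_1)(r - r_2), D(n) = (r_1 + n - r_1)(r_1 + n - r_2) = n(n + 2/3).
Evaluating step by step (a_0 = 1):
  n = 1: D(1) = 1(1 + 2/3) = 5/3; numerator = 4(1) = 4; a_1 = (4)/(5/3) = 12/5
  n = 2: D(2) = 2(2 + 2/3) = 16/3; numerator = 4(12/5) - 1(1) = 43/5; a_2 = (43/5)/(16/3) = 129/80
  n = 3: D(3) = 3(3 + 2/3) = 11; numerator = 4(129/80) - 1(12/5) = 81/20; a_3 = (81/20)/(11) = 81/220

r = -4/3; a_0 = 1; a_1 = 12/5; a_2 = 129/80; a_3 = 81/220


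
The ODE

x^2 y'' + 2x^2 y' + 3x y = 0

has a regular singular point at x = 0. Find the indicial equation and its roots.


Divide by x^2 to reach normal form y'' + P_1(x) y' + P_2(x) y = 0 with P_1(x) = 2 and P_2(x) = 3/x.
x = 0 is a singular point because the y-coefficient 3/x has a pole at x = 0.
It is a regular singular point because x P_1(x) = p(x) = 2x and x^2 P_2(x) = q(x) = 3x are polynomials, hence analytic at x = 0.
p(0) = 0,  q(0) = 0.
Indicial equation: r(r-1) + p(0) r + q(0) = 0, i.e. r^2 + (p(0) - 1) r + q(0) = 0, i.e. r^2 - 1 r = 0.
Discriminant: (-1)^2 - 4(0) = 1, so r = (1 ± 1)/2.
Solving: r_1 = 1, r_2 = 0.

indicial: r^2 - 1 r = 0; roots r_1 = 1, r_2 = 0


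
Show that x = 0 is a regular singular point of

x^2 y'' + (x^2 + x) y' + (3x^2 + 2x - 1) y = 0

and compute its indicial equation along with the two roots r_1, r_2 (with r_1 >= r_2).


Divide by x^2 to reach normal form y'' + P_1(x) y' + P_2(x) y = 0 with P_1(x) = 1 + 1/x and P_2(x) = 3 + 2/x - 1/x^2.
x = 0 is a singular point because the y'-coefficient 1 + 1/x has a pole at x = 0 and the y-coefficient 3 + 2/x - 1/x^2 has a pole at x = 0.
It is a regular singular point because x P_1(x) = p(x) = x + 1 and x^2 P_2(x) = q(x) = 3x^2 + 2x - 1 are polynomials, hence analytic at x = 0.
p(0) = 1,  q(0) = -1.
Indicial equation: r(r-1) + p(0) r + q(0) = 0, i.e. r^2 + (p(0) - 1) r + q(0) = 0, i.e. r^2 - 1 = 0.
Discriminant: (0)^2 - 4(-1) = 4, so r = (0 ± 2)/2.
Solving: r_1 = 1, r_2 = -1.

indicial: r^2 - 1 = 0; roots r_1 = 1, r_2 = -1


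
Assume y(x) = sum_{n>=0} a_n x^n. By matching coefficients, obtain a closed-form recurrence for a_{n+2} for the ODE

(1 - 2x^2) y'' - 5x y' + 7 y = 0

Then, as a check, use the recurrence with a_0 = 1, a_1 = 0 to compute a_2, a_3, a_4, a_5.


Substitute y = sum_n a_n x^n.
(1 - 2 x^2) y'' contributes (n+2)(n+1) a_{n+2} - 2 n(n-1) a_n at x^n.
-5 x y'(x) contributes -5 n a_n at x^n.
7 y(x) contributes 7 a_n at x^n.
Matching x^n: (n+2)(n+1) a_{n+2} + (-2 n(n-1) - 5 n + 7) a_n = 0.
Thus a_{n+2} = (2 n(n-1) + 5 n - 7) / ((n+1)(n+2)) * a_n.

Check with a_0 = 1, a_1 = 0 (apply the recurrence for n = 0, 1, 2, 3): a_0 = 1, a_1 = 0, a_2 = -7/2, a_3 = 0, a_4 = -49/24, a_5 = 0.

a_(n+2) = (2 n(n-1) + 5 n - 7) / ((n+1)(n+2)) * a_n; check: a_0 = 1, a_1 = 0, a_2 = -7/2, a_3 = 0, a_4 = -49/24, a_5 = 0


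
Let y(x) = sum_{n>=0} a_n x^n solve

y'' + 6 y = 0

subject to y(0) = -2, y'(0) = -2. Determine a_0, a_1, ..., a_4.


Ansatz: y(x) = sum_{n>=0} a_n x^n, so y'(x) = sum_{n>=1} n a_n x^(n-1) and y''(x) = sum_{n>=2} n(n-1) a_n x^(n-2).
Substitute into P(x) y'' + Q(x) y' + R(x) y = 0 with P(x) = 1, Q(x) = 0, R(x) = 6, and match powers of x.
Initial conditions: a_0 = -2, a_1 = -2.
Setting the coefficient of each power of x to zero and solving order by order (substituting the coefficients already found):
  x^0: 2 a_2 + 6 a_0 = 0  ->  2 a_2 = -6 a_0 = 12  ->  a_2 = 6
  x^1: 6 a_3 + 6 a_1 = 0  ->  6 a_3 = -6 a_1 = 12  ->  a_3 = 2
  x^2: 12 a_4 + 6 a_2 = 0  ->  12 a_4 = -6 a_2 = -36  ->  a_4 = -3
Truncated series: y(x) = -2 - 2 x + 6 x^2 + 2 x^3 - 3 x^4 + O(x^5).

a_0 = -2; a_1 = -2; a_2 = 6; a_3 = 2; a_4 = -3


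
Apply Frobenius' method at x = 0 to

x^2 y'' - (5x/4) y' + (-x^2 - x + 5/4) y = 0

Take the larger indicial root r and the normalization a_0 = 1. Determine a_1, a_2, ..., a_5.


Write in Frobenius form y'' + (p(x)/x) y' + (q(x)/x^2) y = 0:
  p(x) = -5/4,  q(x) = -x^2 - x + 5/4.
Indicial equation: r(r-1) + (-5/4) r + (5/4) = 0 -> roots r_1 = 5/4, r_2 = 1.
Take r = r_1 = 5/4. Let y(x) = x^r sum_{n>=0} a_n x^n with a_0 = 1.
Substitute y = x^r sum a_n x^n and match x^{r+n}. The recurrence is
  D(n) a_n - 1 a_{n-1} - 1 a_{n-2} = 0,  where D(n) = (r+n)(r+n-1) + (-5/4)(r+n) + (5/4).
  a_n = [1 a_{n-1} + 1 a_{n-2}] / D(n).
Since the indicial polynomial factors as (r - r_1)(r - r_2), D(n) = (r_1 + n - r_1)(r_1 + n - r_2) = n(n + 1/4).
Evaluating step by step (a_0 = 1):
  n = 1: D(1) = 1(1 + 1/4) = 5/4; numerator = 1(1) = 1; a_1 = (1)/(5/4) = 4/5
  n = 2: D(2) = 2(2 + 1/4) = 9/2; numerator = 1(4/5) + 1(1) = 9/5; a_2 = (9/5)/(9/2) = 2/5
  n = 3: D(3) = 3(3 + 1/4) = 39/4; numerator = 1(2/5) + 1(4/5) = 6/5; a_3 = (6/5)/(39/4) = 8/65
  n = 4: D(4) = 4(4 + 1/4) = 17; numerator = 1(8/65) + 1(2/5) = 34/65; a_4 = (34/65)/(17) = 2/65
  n = 5: D(5) = 5(5 + 1/4) = 105/4; numerator = 1(2/65) + 1(8/65) = 2/13; a_5 = (2/13)/(105/4) = 8/1365

r = 5/4; a_0 = 1; a_1 = 4/5; a_2 = 2/5; a_3 = 8/65; a_4 = 2/65; a_5 = 8/1365


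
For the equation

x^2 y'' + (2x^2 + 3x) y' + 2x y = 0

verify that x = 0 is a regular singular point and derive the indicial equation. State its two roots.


Divide by x^2 to reach normal form y'' + P_1(x) y' + P_2(x) y = 0 with P_1(x) = 2 + 3/x and P_2(x) = 2/x.
x = 0 is a singular point because the y'-coefficient 2 + 3/x has a pole at x = 0 and the y-coefficient 2/x has a pole at x = 0.
It is a regular singular point because x P_1(x) = p(x) = 2x + 3 and x^2 P_2(x) = q(x) = 2x are polynomials, hence analytic at x = 0.
p(0) = 3,  q(0) = 0.
Indicial equation: r(r-1) + p(0) r + q(0) = 0, i.e. r^2 + (p(0) - 1) r + q(0) = 0, i.e. r^2 + 2 r = 0.
Discriminant: (2)^2 - 4(0) = 4, so r = (-2 ± 2)/2.
Solving: r_1 = 0, r_2 = -2.

indicial: r^2 + 2 r = 0; roots r_1 = 0, r_2 = -2


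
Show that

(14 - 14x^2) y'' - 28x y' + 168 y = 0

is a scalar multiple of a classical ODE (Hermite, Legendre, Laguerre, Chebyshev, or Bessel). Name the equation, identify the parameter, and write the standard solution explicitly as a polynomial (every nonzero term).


All three coefficients share the factor 14; dividing through by 14 gives  (1 - x^2) y'' - 2x y' + 12 y = 0.
This matches the Legendre equation (1 - x^2) y'' - 2x y' + n(n+1) y = 0 (note the -2x y' term) with n(n+1) = 12, so n = 3; the polynomial solution is P_3(x).
With y = sum_k a_k x^k, matching x^k gives (k+2)(k+1) a_{k+2} = [k(k+1) - n(n+1)] a_k = (k - 3)(k + 4) a_k. The right side vanishes at k = 3, so the series with the parity of 3 terminates at degree 3.
Standard normalization (P_n(1) = 1): leading coefficient (2n)!/(2^n (n!)^2) = 720/(8*36) = 5/2, so a_3 = 5/2. Work downward with a_k = (k+1)(k+2) a_{k+2} / ((k - 3)(k + 4)):
  a_1 = (2)(3)(5/2) / ((1 - 3)(1 + 4)) = 15/(-10) = -3/2
Hence P_3(x) = 5 x^3/2 - 3 x/2.

P_3(x); series = 5 x^3/2 - 3 x/2


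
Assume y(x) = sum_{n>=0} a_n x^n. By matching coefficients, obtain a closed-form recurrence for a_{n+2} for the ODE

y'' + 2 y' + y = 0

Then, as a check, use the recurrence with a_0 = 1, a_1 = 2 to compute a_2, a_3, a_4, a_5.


Substitute y = sum_n a_n x^n.
y''(x) has coefficient (n+2)(n+1) a_{n+2} at x^n;
2 y'(x) has coefficient 2 (n+1) a_{n+1} at x^n;
y(x) has coefficient 1 a_n at x^n.
Matching x^n: (n+2)(n+1) a_{n+2} + 2 (n+1) a_{n+1} + 1 a_n = 0.
Thus a_{n+2} = [-2 (n+1) a_{n+1} - 1 a_n] / ((n+1)(n+2)).

Check with a_0 = 1, a_1 = 2 (apply the recurrence for n = 0, 1, 2, 3): a_0 = 1, a_1 = 2, a_2 = -5/2, a_3 = 4/3, a_4 = -11/24, a_5 = 7/60.

a_(n+2) = [-2 (n+1) a_(n+1) - 1 a_n] / ((n+1)(n+2)); check: a_0 = 1, a_1 = 2, a_2 = -5/2, a_3 = 4/3, a_4 = -11/24, a_5 = 7/60


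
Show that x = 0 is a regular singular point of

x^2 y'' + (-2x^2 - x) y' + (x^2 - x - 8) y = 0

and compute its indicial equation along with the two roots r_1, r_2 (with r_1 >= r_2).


Divide by x^2 to reach normal form y'' + P_1(x) y' + P_2(x) y = 0 with P_1(x) = -2 - 1/x and P_2(x) = 1 - 1/x - 8/x^2.
x = 0 is a singular point because the y'-coefficient -2 - 1/x has a pole at x = 0 and the y-coefficient 1 - 1/x - 8/x^2 has a pole at x = 0.
It is a regular singular point because x P_1(x) = p(x) = -2x - 1 and x^2 P_2(x) = q(x) = x^2 - x - 8 are polynomials, hence analytic at x = 0.
p(0) = -1,  q(0) = -8.
Indicial equation: r(r-1) + p(0) r + q(0) = 0, i.e. r^2 + (p(0) - 1) r + q(0) = 0, i.e. r^2 - 2 r - 8 = 0.
Discriminant: (-2)^2 - 4(-8) = 36, so r = (2 ± 6)/2.
Solving: r_1 = 4, r_2 = -2.

indicial: r^2 - 2 r - 8 = 0; roots r_1 = 4, r_2 = -2


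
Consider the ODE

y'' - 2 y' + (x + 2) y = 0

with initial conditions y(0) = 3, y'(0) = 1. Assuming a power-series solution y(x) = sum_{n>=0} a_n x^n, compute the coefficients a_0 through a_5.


Ansatz: y(x) = sum_{n>=0} a_n x^n, so y'(x) = sum_{n>=1} n a_n x^(n-1) and y''(x) = sum_{n>=2} n(n-1) a_n x^(n-2).
Substitute into P(x) y'' + Q(x) y' + R(x) y = 0 with P(x) = 1, Q(x) = -2, R(x) = x + 2, and match powers of x.
Initial conditions: a_0 = 3, a_1 = 1.
Setting the coefficient of each power of x to zero and solving order by order (substituting the coefficients already found):
  x^0: 2 a_2 - 2 a_1 + 2 a_0 = 0  ->  2 a_2 = 2 a_1 - 2 a_0 = -4  ->  a_2 = -2
  x^1: 6 a_3 - 4 a_2 + 2 a_1 + a_0 = 0  ->  6 a_3 = 4 a_2 - 2 a_1 - a_0 = -13  ->  a_3 = -13/6
  x^2: 12 a_4 - 6 a_3 + 2 a_2 + a_1 = 0  ->  12 a_4 = 6 a_3 - 2 a_2 - a_1 = -10  ->  a_4 = -5/6
  x^3: 20 a_5 - 8 a_4 + 2 a_3 + a_2 = 0  ->  20 a_5 = 8 a_4 - 2 a_3 - a_2 = -1/3  ->  a_5 = -1/60
Truncated series: y(x) = 3 + x - 2 x^2 - (13/6) x^3 - (5/6) x^4 - (1/60) x^5 + O(x^6).

a_0 = 3; a_1 = 1; a_2 = -2; a_3 = -13/6; a_4 = -5/6; a_5 = -1/60


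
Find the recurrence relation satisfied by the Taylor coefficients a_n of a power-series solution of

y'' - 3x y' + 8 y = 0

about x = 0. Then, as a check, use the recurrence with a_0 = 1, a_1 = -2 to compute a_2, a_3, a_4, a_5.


Substitute y = sum_n a_n x^n.
y''(x) has coefficient (n+2)(n+1) a_{n+2} at x^n;
-3 x y'(x) has coefficient -3 n a_n at x^n (shift);
8 y(x) has coefficient 8 a_n at x^n.
Matching x^n: (n+2)(n+1) a_{n+2} + (-3n + 8) a_n = 0.
Thus a_{n+2} = (3n - 8) / ((n+1)(n+2)) * a_n.

Check with a_0 = 1, a_1 = -2 (apply the recurrence for n = 0, 1, 2, 3): a_0 = 1, a_1 = -2, a_2 = -4, a_3 = 5/3, a_4 = 2/3, a_5 = 1/12.

a_(n+2) = (3n - 8) / ((n+1)(n+2)) * a_n; check: a_0 = 1, a_1 = -2, a_2 = -4, a_3 = 5/3, a_4 = 2/3, a_5 = 1/12


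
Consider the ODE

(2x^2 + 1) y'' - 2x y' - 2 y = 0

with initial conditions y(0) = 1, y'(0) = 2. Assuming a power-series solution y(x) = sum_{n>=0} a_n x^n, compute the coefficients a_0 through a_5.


Ansatz: y(x) = sum_{n>=0} a_n x^n, so y'(x) = sum_{n>=1} n a_n x^(n-1) and y''(x) = sum_{n>=2} n(n-1) a_n x^(n-2).
Substitute into P(x) y'' + Q(x) y' + R(x) y = 0 with P(x) = 2x^2 + 1, Q(x) = -2x, R(x) = -2, and match powers of x.
Initial conditions: a_0 = 1, a_1 = 2.
Setting the coefficient of each power of x to zero and solving order by order (substituting the coefficients already found):
  x^0: 2 a_2 - 2 a_0 = 0  ->  2 a_2 = 2 a_0 = 2  ->  a_2 = 1
  x^1: 6 a_3 - 4 a_1 = 0  ->  6 a_3 = 4 a_1 = 8  ->  a_3 = 4/3
  x^2: 12 a_4 - 2 a_2 = 0  ->  12 a_4 = 2 a_2 = 2  ->  a_4 = 1/6
  x^3: 20 a_5 + 4 a_3 = 0  ->  20 a_5 = -4 a_3 = -16/3  ->  a_5 = -4/15
Truncated series: y(x) = 1 + 2 x + x^2 + (4/3) x^3 + (1/6) x^4 - (4/15) x^5 + O(x^6).

a_0 = 1; a_1 = 2; a_2 = 1; a_3 = 4/3; a_4 = 1/6; a_5 = -4/15


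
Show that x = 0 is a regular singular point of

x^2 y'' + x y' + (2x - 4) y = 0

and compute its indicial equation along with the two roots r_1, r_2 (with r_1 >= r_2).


Divide by x^2 to reach normal form y'' + P_1(x) y' + P_2(x) y = 0 with P_1(x) = 1/x and P_2(x) = 2/x - 4/x^2.
x = 0 is a singular point because the y'-coefficient 1/x has a pole at x = 0 and the y-coefficient 2/x - 4/x^2 has a pole at x = 0.
It is a regular singular point because x P_1(x) = p(x) = 1 and x^2 P_2(x) = q(x) = 2x - 4 are polynomials, hence analytic at x = 0.
p(0) = 1,  q(0) = -4.
Indicial equation: r(r-1) + p(0) r + q(0) = 0, i.e. r^2 + (p(0) - 1) r + q(0) = 0, i.e. r^2 - 4 = 0.
Discriminant: (0)^2 - 4(-4) = 16, so r = (0 ± 4)/2.
Solving: r_1 = 2, r_2 = -2.

indicial: r^2 - 4 = 0; roots r_1 = 2, r_2 = -2


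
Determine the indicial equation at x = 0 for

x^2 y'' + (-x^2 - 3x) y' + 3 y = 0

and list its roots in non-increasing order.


Divide by x^2 to reach normal form y'' + P_1(x) y' + P_2(x) y = 0 with P_1(x) = -1 - 3/x and P_2(x) = 3/x^2.
x = 0 is a singular point because the y'-coefficient -1 - 3/x has a pole at x = 0 and the y-coefficient 3/x^2 has a pole at x = 0.
It is a regular singular point because x P_1(x) = p(x) = -x - 3 and x^2 P_2(x) = q(x) = 3 are polynomials, hence analytic at x = 0.
p(0) = -3,  q(0) = 3.
Indicial equation: r(r-1) + p(0) r + q(0) = 0, i.e. r^2 + (p(0) - 1) r + q(0) = 0, i.e. r^2 - 4 r + 3 = 0.
Discriminant: (-4)^2 - 4(3) = 4, so r = (4 ± 2)/2.
Solving: r_1 = 3, r_2 = 1.

indicial: r^2 - 4 r + 3 = 0; roots r_1 = 3, r_2 = 1


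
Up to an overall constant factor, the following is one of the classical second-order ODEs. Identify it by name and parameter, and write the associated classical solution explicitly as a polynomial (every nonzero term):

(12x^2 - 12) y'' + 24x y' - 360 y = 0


All three coefficients share the factor -12; dividing through by -12 gives  (1 - x^2) y'' - 2x y' + 30 y = 0.
This matches the Legendre equation (1 - x^2) y'' - 2x y' + n(n+1) y = 0 (note the -2x y' term) with n(n+1) = 30, so n = 5; the polynomial solution is P_5(x).
With y = sum_k a_k x^k, matching x^k gives (k+2)(k+1) a_{k+2} = [k(k+1) - n(n+1)] a_k = (k - 5)(k + 6) a_k. The right side vanishes at k = 5, so the series with the parity of 5 terminates at degree 5.
Standard normalization (P_n(1) = 1): leading coefficient (2n)!/(2^n (n!)^2) = 3628800/(32*14400) = 63/8, so a_5 = 63/8. Work downward with a_k = (k+1)(k+2) a_{k+2} / ((k - 5)(k + 6)):
  a_3 = (4)(5)(63/8) / ((3 - 5)(3 + 6)) = (315/2)/(-18) = -35/4
  a_1 = (2)(3)(-35/4) / ((1 - 5)(1 + 6)) = (-105/2)/(-28) = 15/8
Hence P_5(x) = 63 x^5/8 - 35 x^3/4 + 15 x/8.

P_5(x); series = 63 x^5/8 - 35 x^3/4 + 15 x/8


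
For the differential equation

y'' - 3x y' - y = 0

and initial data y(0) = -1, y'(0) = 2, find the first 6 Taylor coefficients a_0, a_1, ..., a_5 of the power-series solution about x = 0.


Ansatz: y(x) = sum_{n>=0} a_n x^n, so y'(x) = sum_{n>=1} n a_n x^(n-1) and y''(x) = sum_{n>=2} n(n-1) a_n x^(n-2).
Substitute into P(x) y'' + Q(x) y' + R(x) y = 0 with P(x) = 1, Q(x) = -3x, R(x) = -1, and match powers of x.
Initial conditions: a_0 = -1, a_1 = 2.
Setting the coefficient of each power of x to zero and solving order by order (substituting the coefficients already found):
  x^0: 2 a_2 - a_0 = 0  ->  2 a_2 = a_0 = -1  ->  a_2 = -1/2
  x^1: 6 a_3 - 4 a_1 = 0  ->  6 a_3 = 4 a_1 = 8  ->  a_3 = 4/3
  x^2: 12 a_4 - 7 a_2 = 0  ->  12 a_4 = 7 a_2 = -7/2  ->  a_4 = -7/24
  x^3: 20 a_5 - 10 a_3 = 0  ->  20 a_5 = 10 a_3 = 40/3  ->  a_5 = 2/3
Truncated series: y(x) = -1 + 2 x - (1/2) x^2 + (4/3) x^3 - (7/24) x^4 + (2/3) x^5 + O(x^6).

a_0 = -1; a_1 = 2; a_2 = -1/2; a_3 = 4/3; a_4 = -7/24; a_5 = 2/3


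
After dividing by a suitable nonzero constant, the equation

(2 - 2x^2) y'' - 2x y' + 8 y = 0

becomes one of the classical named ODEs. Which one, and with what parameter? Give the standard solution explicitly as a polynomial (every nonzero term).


All three coefficients share the factor 2; dividing through by 2 gives  (1 - x^2) y'' - x y' + 4 y = 0.
This matches the Chebyshev equation (1 - x^2) y'' - x y' + n^2 y = 0 (note the -x y' term, not -2x y') with n^2 = 4, so n = 2; the polynomial solution is T_2(x).
With y = sum_k a_k x^k, matching x^k gives (k+2)(k+1) a_{k+2} = (k^2 - n^2) a_k = (k - 2)(k + 2) a_k. The right side vanishes at k = 2, so the series with the parity of 2 terminates at degree 2.
Standard normalization: leading coefficient of T_n is 2^(n-1), so a_2 = 2^1 = 2. Work downward with a_k = (k+1)(k+2) a_{k+2} / ((k - 2)(k + 2)):
  a_0 = (1)(2)(2) / ((0 - 2)(0 + 2)) = 4/(-4) = -1
Hence T_2(x) = 2 x^2 - 1.

T_2(x); series = 2 x^2 - 1


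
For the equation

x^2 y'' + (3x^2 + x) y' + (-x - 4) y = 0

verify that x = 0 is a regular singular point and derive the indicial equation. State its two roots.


Divide by x^2 to reach normal form y'' + P_1(x) y' + P_2(x) y = 0 with P_1(x) = 3 + 1/x and P_2(x) = -1/x - 4/x^2.
x = 0 is a singular point because the y'-coefficient 3 + 1/x has a pole at x = 0 and the y-coefficient -1/x - 4/x^2 has a pole at x = 0.
It is a regular singular point because x P_1(x) = p(x) = 3x + 1 and x^2 P_2(x) = q(x) = -x - 4 are polynomials, hence analytic at x = 0.
p(0) = 1,  q(0) = -4.
Indicial equation: r(r-1) + p(0) r + q(0) = 0, i.e. r^2 + (p(0) - 1) r + q(0) = 0, i.e. r^2 - 4 = 0.
Discriminant: (0)^2 - 4(-4) = 16, so r = (0 ± 4)/2.
Solving: r_1 = 2, r_2 = -2.

indicial: r^2 - 4 = 0; roots r_1 = 2, r_2 = -2


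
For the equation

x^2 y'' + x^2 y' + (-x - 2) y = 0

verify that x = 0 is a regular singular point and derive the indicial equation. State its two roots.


Divide by x^2 to reach normal form y'' + P_1(x) y' + P_2(x) y = 0 with P_1(x) = 1 and P_2(x) = -1/x - 2/x^2.
x = 0 is a singular point because the y-coefficient -1/x - 2/x^2 has a pole at x = 0.
It is a regular singular point because x P_1(x) = p(x) = x and x^2 P_2(x) = q(x) = -x - 2 are polynomials, hence analytic at x = 0.
p(0) = 0,  q(0) = -2.
Indicial equation: r(r-1) + p(0) r + q(0) = 0, i.e. r^2 + (p(0) - 1) r + q(0) = 0, i.e. r^2 - 1 r - 2 = 0.
Discriminant: (-1)^2 - 4(-2) = 9, so r = (1 ± 3)/2.
Solving: r_1 = 2, r_2 = -1.

indicial: r^2 - 1 r - 2 = 0; roots r_1 = 2, r_2 = -1


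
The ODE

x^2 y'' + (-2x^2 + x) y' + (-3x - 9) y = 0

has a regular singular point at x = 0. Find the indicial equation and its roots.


Divide by x^2 to reach normal form y'' + P_1(x) y' + P_2(x) y = 0 with P_1(x) = -2 + 1/x and P_2(x) = -3/x - 9/x^2.
x = 0 is a singular point because the y'-coefficient -2 + 1/x has a pole at x = 0 and the y-coefficient -3/x - 9/x^2 has a pole at x = 0.
It is a regular singular point because x P_1(x) = p(x) = 1 - 2x and x^2 P_2(x) = q(x) = -3x - 9 are polynomials, hence analytic at x = 0.
p(0) = 1,  q(0) = -9.
Indicial equation: r(r-1) + p(0) r + q(0) = 0, i.e. r^2 + (p(0) - 1) r + q(0) = 0, i.e. r^2 - 9 = 0.
Discriminant: (0)^2 - 4(-9) = 36, so r = (0 ± 6)/2.
Solving: r_1 = 3, r_2 = -3.

indicial: r^2 - 9 = 0; roots r_1 = 3, r_2 = -3


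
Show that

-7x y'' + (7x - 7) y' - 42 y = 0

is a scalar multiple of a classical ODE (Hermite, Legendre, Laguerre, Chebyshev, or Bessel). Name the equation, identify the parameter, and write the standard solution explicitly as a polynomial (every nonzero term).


All three coefficients share the factor -7; dividing through by -7 gives  x y'' + (1 - x) y' + 6 y = 0.
This matches the Laguerre equation x y'' + (1 - x) y' + n y = 0 with n = 6; the polynomial solution is L_6(x).
With y = sum_k a_k x^k, matching x^k gives (k+1)k a_{k+1} + (k+1) a_{k+1} - k a_k + n a_k = 0, i.e. (k+1)^2 a_{k+1} = (k - n) a_k = (k - 6) a_k. The right side vanishes at k = 6, so the series terminates at degree 6.
Standard normalization L_n(0) = 1 gives a_0 = 1. Work upward with a_{k+1} = (k - 6) a_k / (k+1)^2:
  a_1 = (0 - 6)(1) / 1^2 = -6/1 = -6
  a_2 = (1 - 6)(-6) / 2^2 = 30/4 = 15/2
  a_3 = (2 - 6)(15/2) / 3^2 = -30/9 = -10/3
  a_4 = (3 - 6)(-10/3) / 4^2 = 10/16 = 5/8
  a_5 = (4 - 6)(5/8) / 5^2 = (-5/4)/25 = -1/20
  a_6 = (5 - 6)(-1/20) / 6^2 = (1/20)/36 = 1/720
Hence L_6(x) = x^6/720 - x^5/20 + 5 x^4/8 - 10 x^3/3 + 15 x^2/2 - 6 x + 1.

L_6(x); series = x^6/720 - x^5/20 + 5 x^4/8 - 10 x^3/3 + 15 x^2/2 - 6 x + 1


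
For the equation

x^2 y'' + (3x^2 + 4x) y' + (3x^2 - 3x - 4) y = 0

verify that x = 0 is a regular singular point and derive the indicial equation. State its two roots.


Divide by x^2 to reach normal form y'' + P_1(x) y' + P_2(x) y = 0 with P_1(x) = 3 + 4/x and P_2(x) = 3 - 3/x - 4/x^2.
x = 0 is a singular point because the y'-coefficient 3 + 4/x has a pole at x = 0 and the y-coefficient 3 - 3/x - 4/x^2 has a pole at x = 0.
It is a regular singular point because x P_1(x) = p(x) = 3x + 4 and x^2 P_2(x) = q(x) = 3x^2 - 3x - 4 are polynomials, hence analytic at x = 0.
p(0) = 4,  q(0) = -4.
Indicial equation: r(r-1) + p(0) r + q(0) = 0, i.e. r^2 + (p(0) - 1) r + q(0) = 0, i.e. r^2 + 3 r - 4 = 0.
Discriminant: (3)^2 - 4(-4) = 25, so r = (-3 ± 5)/2.
Solving: r_1 = 1, r_2 = -4.

indicial: r^2 + 3 r - 4 = 0; roots r_1 = 1, r_2 = -4


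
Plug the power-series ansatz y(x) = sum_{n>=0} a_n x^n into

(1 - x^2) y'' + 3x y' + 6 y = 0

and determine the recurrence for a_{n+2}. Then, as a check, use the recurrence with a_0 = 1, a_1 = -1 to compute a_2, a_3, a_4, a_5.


Substitute y = sum_n a_n x^n.
(1 - 1 x^2) y'' contributes (n+2)(n+1) a_{n+2} - n(n-1) a_n at x^n.
3 x y'(x) contributes 3 n a_n at x^n.
6 y(x) contributes 6 a_n at x^n.
Matching x^n: (n+2)(n+1) a_{n+2} + (-n(n-1) + 3 n + 6) a_n = 0.
Thus a_{n+2} = (n(n-1) - 3 n - 6) / ((n+1)(n+2)) * a_n.

Check with a_0 = 1, a_1 = -1 (apply the recurrence for n = 0, 1, 2, 3): a_0 = 1, a_1 = -1, a_2 = -3, a_3 = 3/2, a_4 = 5/2, a_5 = -27/40.

a_(n+2) = (n(n-1) - 3 n - 6) / ((n+1)(n+2)) * a_n; check: a_0 = 1, a_1 = -1, a_2 = -3, a_3 = 3/2, a_4 = 5/2, a_5 = -27/40


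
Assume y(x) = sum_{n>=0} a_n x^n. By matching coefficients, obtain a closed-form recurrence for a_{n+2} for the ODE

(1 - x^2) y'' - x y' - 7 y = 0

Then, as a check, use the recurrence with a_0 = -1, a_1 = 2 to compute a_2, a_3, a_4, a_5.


Substitute y = sum_n a_n x^n.
(1 - 1 x^2) y'' contributes (n+2)(n+1) a_{n+2} - n(n-1) a_n at x^n.
-x y'(x) contributes -n a_n at x^n.
-7 y(x) contributes -7 a_n at x^n.
Matching x^n: (n+2)(n+1) a_{n+2} + (-n(n-1) - n - 7) a_n = 0.
Thus a_{n+2} = (n(n-1) + n + 7) / ((n+1)(n+2)) * a_n.

Check with a_0 = -1, a_1 = 2 (apply the recurrence for n = 0, 1, 2, 3): a_0 = -1, a_1 = 2, a_2 = -7/2, a_3 = 8/3, a_4 = -77/24, a_5 = 32/15.

a_(n+2) = (n(n-1) + n + 7) / ((n+1)(n+2)) * a_n; check: a_0 = -1, a_1 = 2, a_2 = -7/2, a_3 = 8/3, a_4 = -77/24, a_5 = 32/15


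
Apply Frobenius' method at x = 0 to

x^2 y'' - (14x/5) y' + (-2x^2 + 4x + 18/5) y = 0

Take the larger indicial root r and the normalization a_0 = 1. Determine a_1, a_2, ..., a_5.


Write in Frobenius form y'' + (p(x)/x) y' + (q(x)/x^2) y = 0:
  p(x) = -14/5,  q(x) = -2x^2 + 4x + 18/5.
Indicial equation: r(r-1) + (-14/5) r + (18/5) = 0 -> roots r_1 = 2, r_2 = 9/5.
Take r = r_1 = 2. Let y(x) = x^r sum_{n>=0} a_n x^n with a_0 = 1.
Substitute y = x^r sum a_n x^n and match x^{r+n}. The recurrence is
  D(n) a_n + 4 a_{n-1} - 2 a_{n-2} = 0,  where D(n) = (r+n)(r+n-1) + (-14/5)(r+n) + (18/5).
  a_n = [-4 a_{n-1} + 2 a_{n-2}] / D(n).
Since the indicial polynomial factors as (r - r_1)(r - r_2), D(n) = (r_1 + n - r_1)(r_1 + n - r_2) = n(n + 1/5).
Evaluating step by step (a_0 = 1):
  n = 1: D(1) = 1(1 + 1/5) = 6/5; numerator = -4(1) = -4; a_1 = (-4)/(6/5) = -10/3
  n = 2: D(2) = 2(2 + 1/5) = 22/5; numerator = -4(-10/3) + 2(1) = 46/3; a_2 = (46/3)/(22/5) = 115/33
  n = 3: D(3) = 3(3 + 1/5) = 48/5; numerator = -4(115/33) + 2(-10/3) = -680/33; a_3 = (-680/33)/(48/5) = -425/198
  n = 4: D(4) = 4(4 + 1/5) = 84/5; numerator = -4(-425/198) + 2(115/33) = 140/9; a_4 = (140/9)/(84/5) = 25/27
  n = 5: D(5) = 5(5 + 1/5) = 26; numerator = -4(25/27) + 2(-425/198) = -2375/297; a_5 = (-2375/297)/(26) = -2375/7722

r = 2; a_0 = 1; a_1 = -10/3; a_2 = 115/33; a_3 = -425/198; a_4 = 25/27; a_5 = -2375/7722


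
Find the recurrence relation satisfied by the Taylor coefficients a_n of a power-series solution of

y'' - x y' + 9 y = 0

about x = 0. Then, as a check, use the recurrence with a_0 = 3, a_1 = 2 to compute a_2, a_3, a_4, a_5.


Substitute y = sum_n a_n x^n.
y''(x) has coefficient (n+2)(n+1) a_{n+2} at x^n;
-x y'(x) has coefficient -n a_n at x^n (shift);
9 y(x) has coefficient 9 a_n at x^n.
Matching x^n: (n+2)(n+1) a_{n+2} + (-n + 9) a_n = 0.
Thus a_{n+2} = (n - 9) / ((n+1)(n+2)) * a_n.

Check with a_0 = 3, a_1 = 2 (apply the recurrence for n = 0, 1, 2, 3): a_0 = 3, a_1 = 2, a_2 = -27/2, a_3 = -8/3, a_4 = 63/8, a_5 = 4/5.

a_(n+2) = (n - 9) / ((n+1)(n+2)) * a_n; check: a_0 = 3, a_1 = 2, a_2 = -27/2, a_3 = -8/3, a_4 = 63/8, a_5 = 4/5


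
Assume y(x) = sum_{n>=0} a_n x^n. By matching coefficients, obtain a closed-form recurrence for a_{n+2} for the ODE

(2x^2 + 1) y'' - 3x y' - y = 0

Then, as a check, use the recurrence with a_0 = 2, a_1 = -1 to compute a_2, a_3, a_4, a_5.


Substitute y = sum_n a_n x^n.
(1 + 2 x^2) y'' contributes (n+2)(n+1) a_{n+2} + 2 n(n-1) a_n at x^n.
-3 x y'(x) contributes -3 n a_n at x^n.
-y(x) contributes -1 a_n at x^n.
Matching x^n: (n+2)(n+1) a_{n+2} + (2 n(n-1) - 3 n - 1) a_n = 0.
Thus a_{n+2} = (-2 n(n-1) + 3 n + 1) / ((n+1)(n+2)) * a_n.

Check with a_0 = 2, a_1 = -1 (apply the recurrence for n = 0, 1, 2, 3): a_0 = 2, a_1 = -1, a_2 = 1, a_3 = -2/3, a_4 = 1/4, a_5 = 1/15.

a_(n+2) = (-2 n(n-1) + 3 n + 1) / ((n+1)(n+2)) * a_n; check: a_0 = 2, a_1 = -1, a_2 = 1, a_3 = -2/3, a_4 = 1/4, a_5 = 1/15
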